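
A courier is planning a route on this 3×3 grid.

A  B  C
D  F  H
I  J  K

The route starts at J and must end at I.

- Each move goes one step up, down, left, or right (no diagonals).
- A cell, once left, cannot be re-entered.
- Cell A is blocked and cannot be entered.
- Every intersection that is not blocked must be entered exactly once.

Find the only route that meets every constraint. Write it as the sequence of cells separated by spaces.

J K H C B F D I

Need to visit all 8 open cells exactly once, starting at J and ending at I.
Cell C has only two open neighbours (H and B), so the path must pass straight through it: one of those is the cell it's entered from and the other is where it exits.
Route from J: right 1 to K, up 2 to C, left 1 to B, down 1 to F, left 1 to D, down 1 to I — 7 moves in all.
Check: all 8 open cells covered.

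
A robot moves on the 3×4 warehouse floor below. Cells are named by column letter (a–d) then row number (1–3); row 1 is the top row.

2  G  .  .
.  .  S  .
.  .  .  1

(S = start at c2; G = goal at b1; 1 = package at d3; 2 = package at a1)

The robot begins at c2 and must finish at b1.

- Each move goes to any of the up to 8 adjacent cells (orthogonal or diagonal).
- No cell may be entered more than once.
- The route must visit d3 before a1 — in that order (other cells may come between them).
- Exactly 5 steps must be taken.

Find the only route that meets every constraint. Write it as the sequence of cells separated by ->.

c2 -> d3 -> c3 -> b2 -> a1 -> b1

The waypoints must appear in the order d3, a1, with no cell reused.
Route from c2: down-right 1 to d3, left 1 to c3, up-left 2 to a1, right 1 to b1 — 5 moves in all.
Check: order respected (1 at step 1, 2 at step 4); 5 moves as required.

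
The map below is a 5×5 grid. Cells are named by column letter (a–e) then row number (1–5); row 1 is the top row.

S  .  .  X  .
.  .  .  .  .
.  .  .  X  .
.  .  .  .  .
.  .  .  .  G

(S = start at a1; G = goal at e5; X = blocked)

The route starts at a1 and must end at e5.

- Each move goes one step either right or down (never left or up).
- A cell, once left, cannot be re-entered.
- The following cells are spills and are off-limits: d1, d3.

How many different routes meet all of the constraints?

A right/down-only route from a1 to e5 makes exactly 4 down-moves and 4 right-moves in some order.
With no other constraints that would be C(8,4) = 70 routes.
Subtract routes through each blocked cell (inclusion–exclusion for overlaps): − through d1: 5 − through d3: 30 + through d1&d3: 3 → 38.
That gives 38 routes.

38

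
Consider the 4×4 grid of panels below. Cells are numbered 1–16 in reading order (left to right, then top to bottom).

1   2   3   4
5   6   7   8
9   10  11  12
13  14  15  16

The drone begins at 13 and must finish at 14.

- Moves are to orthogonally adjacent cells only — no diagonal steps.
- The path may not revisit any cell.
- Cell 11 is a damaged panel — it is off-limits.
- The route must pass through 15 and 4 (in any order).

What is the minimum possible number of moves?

Any route passes through 15 and 4 in some order between 13 and 14. Summing Manhattan distances along each leg and taking the cheapest ordering (13 → 4 → 15 → 14) gives a lower bound of 6 + 4 + 1 = 11 moves.
A route of 11 moves achieves this: 13 → 9 → 5 → 1 → 2 → 3 → 4 → 8 → 12 → 16 → 15 → 14.
Since 11 matches the lower bound, it is optimal.

11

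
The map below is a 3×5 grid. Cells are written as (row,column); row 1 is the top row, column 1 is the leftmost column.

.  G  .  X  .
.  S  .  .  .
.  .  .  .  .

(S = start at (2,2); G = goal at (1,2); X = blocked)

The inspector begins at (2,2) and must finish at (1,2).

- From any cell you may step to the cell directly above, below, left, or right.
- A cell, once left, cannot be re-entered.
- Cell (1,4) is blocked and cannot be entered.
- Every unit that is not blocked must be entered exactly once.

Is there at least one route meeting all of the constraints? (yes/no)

no

Cell (1,5) has only one open neighbour but is neither the start nor the goal, so a Hamiltonian route would have to both enter and leave it through the same neighbour — impossible without revisiting.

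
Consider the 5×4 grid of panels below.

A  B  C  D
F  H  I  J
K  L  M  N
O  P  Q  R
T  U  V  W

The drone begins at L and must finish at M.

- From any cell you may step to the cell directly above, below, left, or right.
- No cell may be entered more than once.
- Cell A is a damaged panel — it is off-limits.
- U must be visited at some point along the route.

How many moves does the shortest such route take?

5

Any route passes through U somewhere between L and M. Summing Manhattan distances along the two legs (L → U → M) gives a lower bound of 2 + 3 = 5 moves.
A route of 5 moves achieves this: L → P → U → V → Q → M.
Since 5 matches the lower bound, it is optimal.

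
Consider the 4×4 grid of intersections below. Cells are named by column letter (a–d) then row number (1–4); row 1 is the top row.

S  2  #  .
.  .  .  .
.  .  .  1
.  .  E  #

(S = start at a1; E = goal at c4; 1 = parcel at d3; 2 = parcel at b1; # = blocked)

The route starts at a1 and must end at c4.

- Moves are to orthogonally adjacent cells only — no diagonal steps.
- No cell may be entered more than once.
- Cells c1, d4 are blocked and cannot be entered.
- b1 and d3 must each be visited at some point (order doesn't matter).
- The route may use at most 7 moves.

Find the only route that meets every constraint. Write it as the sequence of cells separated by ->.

a1 -> b1 -> b2 -> c2 -> d2 -> d3 -> c3 -> c4

The budget equals the shortest possible length, so every move has to be on a shortest route through the required cells.
Route from a1: right to b1, down to b2, 2× right (reaching d2), down to d3, left to c3, down to c4 — 7 moves in all.
Check: all required cells visited; 7 ≤ 7 moves.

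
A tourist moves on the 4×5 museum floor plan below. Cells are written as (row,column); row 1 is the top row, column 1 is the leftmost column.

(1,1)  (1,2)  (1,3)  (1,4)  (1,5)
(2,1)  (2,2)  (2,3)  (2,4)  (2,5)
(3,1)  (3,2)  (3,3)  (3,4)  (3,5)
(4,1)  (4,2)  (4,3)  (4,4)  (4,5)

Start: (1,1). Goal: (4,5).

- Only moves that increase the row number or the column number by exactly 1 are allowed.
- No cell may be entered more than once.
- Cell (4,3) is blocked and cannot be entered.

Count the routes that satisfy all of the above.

25

A right/down-only route from (1,1) to (4,5) makes exactly 3 down-moves and 4 right-moves in some order.
With no other constraints that would be C(7,3) = 35 routes.
Subtract routes through each blocked cell (inclusion–exclusion for overlaps): − through (4,3): 10 → 25.
That gives 25 routes.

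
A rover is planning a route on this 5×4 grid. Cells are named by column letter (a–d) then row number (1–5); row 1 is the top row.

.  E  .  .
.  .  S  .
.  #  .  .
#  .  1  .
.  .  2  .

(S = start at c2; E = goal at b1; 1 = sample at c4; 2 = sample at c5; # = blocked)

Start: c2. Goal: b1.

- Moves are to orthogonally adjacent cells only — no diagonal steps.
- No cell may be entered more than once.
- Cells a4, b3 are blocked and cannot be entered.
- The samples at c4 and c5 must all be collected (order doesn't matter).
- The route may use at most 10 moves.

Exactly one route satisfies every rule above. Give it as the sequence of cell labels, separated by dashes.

c2 - c3 - c4 - c5 - d5 - d4 - d3 - d2 - d1 - c1 - b1

Any route must reach c4 and c5 and still end at b1 within 10 moves, so the order of the required stops is forced.
Route from c2: 3× down (reaching c5), right to d5, 4× up (reaching d1), 2× left (reaching b1) — 10 moves in all.
Check: all required cells visited; 10 ≤ 10 moves.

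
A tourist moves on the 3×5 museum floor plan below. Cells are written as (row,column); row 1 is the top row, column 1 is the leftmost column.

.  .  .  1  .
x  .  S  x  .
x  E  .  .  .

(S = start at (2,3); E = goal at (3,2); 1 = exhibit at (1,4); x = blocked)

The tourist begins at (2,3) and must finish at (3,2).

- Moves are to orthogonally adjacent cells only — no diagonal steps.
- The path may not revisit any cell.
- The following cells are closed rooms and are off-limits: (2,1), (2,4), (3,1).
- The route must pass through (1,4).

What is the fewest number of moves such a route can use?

Any route passes through (1,4) somewhere between (2,3) and (3,2). Summing Manhattan distances along the two legs ((2,3) → (1,4) → (3,2)) gives a lower bound of 2 + 4 = 6 moves.
The shortest route satisfying every rule uses 8 moves: (2,3) → (1,3) → (1,4) → (1,5) → (2,5) → (3,5) → (3,4) → (3,3) → (3,2).
The no-revisit rule (legs can't share cells) pushes the minimum above the 6-move bound; an exhaustive check rules out every length from 6 to 7, leaving 8 as the minimum.

8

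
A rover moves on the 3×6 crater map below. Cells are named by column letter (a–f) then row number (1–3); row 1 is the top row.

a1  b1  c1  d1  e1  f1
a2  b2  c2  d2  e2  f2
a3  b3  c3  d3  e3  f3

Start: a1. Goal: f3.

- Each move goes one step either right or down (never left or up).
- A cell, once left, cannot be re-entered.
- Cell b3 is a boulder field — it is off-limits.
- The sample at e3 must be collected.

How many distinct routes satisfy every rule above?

12

A right/down-only route from a1 to f3 makes exactly 2 down-moves and 5 right-moves in some order.
With no other constraints that would be C(7,2) = 21 routes.
Split at e3 and multiply the segment counts (each segment already excludes blocked cells): a1→e3: 12; e3→f3: 1; product = 12.
That gives 12 routes.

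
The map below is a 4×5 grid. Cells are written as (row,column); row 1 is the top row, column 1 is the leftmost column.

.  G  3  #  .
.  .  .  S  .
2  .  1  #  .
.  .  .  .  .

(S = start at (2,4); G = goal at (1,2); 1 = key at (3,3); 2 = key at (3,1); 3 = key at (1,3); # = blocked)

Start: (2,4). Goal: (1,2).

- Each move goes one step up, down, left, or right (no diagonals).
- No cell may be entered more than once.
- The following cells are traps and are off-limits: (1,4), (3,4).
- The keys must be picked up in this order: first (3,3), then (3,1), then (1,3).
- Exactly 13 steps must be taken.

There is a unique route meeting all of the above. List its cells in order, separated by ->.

(2,4) -> (2,5) -> (3,5) -> (4,5) -> (4,4) -> (4,3) -> (3,3) -> (3,2) -> (3,1) -> (2,1) -> (2,2) -> (2,3) -> (1,3) -> (1,2)

The waypoints must appear in the order (3,3), (3,1), (1,3), with no cell reused.
Route from (2,4): right 1 to (2,5), down 2 to (4,5), left 2 to (4,3), up 1 to (3,3), left 2 to (3,1), up 1 to (2,1), right 2 to (2,3), up 1 to (1,3), left 1 to (1,2) — 13 moves in all.
Check: order respected (1 at step 6, 2 at step 8, 3 at step 12); 13 moves as required.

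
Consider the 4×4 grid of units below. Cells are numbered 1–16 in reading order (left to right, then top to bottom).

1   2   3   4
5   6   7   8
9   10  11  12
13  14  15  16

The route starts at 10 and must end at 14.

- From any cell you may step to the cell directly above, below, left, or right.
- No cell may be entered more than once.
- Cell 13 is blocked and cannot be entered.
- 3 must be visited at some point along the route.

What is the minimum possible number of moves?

Any route passes through 3 somewhere between 10 and 14. Summing Manhattan distances along the two legs (10 → 3 → 14) gives a lower bound of 3 + 4 = 7 moves.
A route of 7 moves achieves this: 10 → 6 → 2 → 3 → 7 → 11 → 15 → 14.
Since 7 matches the lower bound, it is optimal.

7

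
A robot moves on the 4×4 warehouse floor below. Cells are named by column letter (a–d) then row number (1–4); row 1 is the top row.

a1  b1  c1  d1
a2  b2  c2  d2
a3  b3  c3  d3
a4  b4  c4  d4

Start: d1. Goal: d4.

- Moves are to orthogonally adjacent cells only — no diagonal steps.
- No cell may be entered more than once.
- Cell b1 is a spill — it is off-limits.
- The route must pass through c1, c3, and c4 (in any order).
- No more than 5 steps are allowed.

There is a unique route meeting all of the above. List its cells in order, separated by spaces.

d1 c1 c2 c3 c4 d4

The 5-move cap with required stops at c1, c3, c4 leaves no slack for detours.
Route from d1: left 1 to c1, down 3 to c4, right 1 to d4 — 5 moves in all.
Check: all required cells visited; 5 ≤ 5 moves.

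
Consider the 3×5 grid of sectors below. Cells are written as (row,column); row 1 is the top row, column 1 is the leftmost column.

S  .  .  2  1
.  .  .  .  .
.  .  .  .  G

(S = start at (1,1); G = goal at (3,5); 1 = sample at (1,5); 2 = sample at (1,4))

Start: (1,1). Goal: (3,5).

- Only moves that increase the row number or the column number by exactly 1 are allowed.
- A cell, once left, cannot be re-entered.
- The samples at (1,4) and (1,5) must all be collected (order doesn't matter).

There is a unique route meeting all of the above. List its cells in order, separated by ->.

Moves only go right or down, so the column and row indices never decrease.
Route from (1,1): 4× right (reaching (1,5)), 2× down (reaching (3,5)) — 6 moves in all.
Check: all required cells visited.

(1,1) -> (1,2) -> (1,3) -> (1,4) -> (1,5) -> (2,5) -> (3,5)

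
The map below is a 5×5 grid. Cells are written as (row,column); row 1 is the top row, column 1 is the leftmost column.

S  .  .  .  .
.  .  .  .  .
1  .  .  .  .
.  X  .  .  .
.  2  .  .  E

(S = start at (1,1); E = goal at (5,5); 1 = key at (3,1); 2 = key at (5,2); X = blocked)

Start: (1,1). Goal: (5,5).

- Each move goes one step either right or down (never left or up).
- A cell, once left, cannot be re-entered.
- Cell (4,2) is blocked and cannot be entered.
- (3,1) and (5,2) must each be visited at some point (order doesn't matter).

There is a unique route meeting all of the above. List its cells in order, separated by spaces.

(1,1) (2,1) (3,1) (4,1) (5,1) (5,2) (5,3) (5,4) (5,5)

Moves only go right or down, so the column and row indices never decrease.
Route from (1,1): 4× down (reaching (5,1)), 4× right (reaching (5,5)) — 8 moves in all.
Check: all required cells visited.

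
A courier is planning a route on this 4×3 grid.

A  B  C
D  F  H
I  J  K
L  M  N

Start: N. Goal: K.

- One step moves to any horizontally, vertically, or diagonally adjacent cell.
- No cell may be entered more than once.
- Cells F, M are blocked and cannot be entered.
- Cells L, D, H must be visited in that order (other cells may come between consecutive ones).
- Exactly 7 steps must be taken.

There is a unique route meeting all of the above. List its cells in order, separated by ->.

The waypoints must appear in the order L, D, H, with no cell reused.
Route from N: up-left to J, down-left to L, 2× up (reaching D), up-right to B, down-right to H, down to K — 7 moves in all.
Check: order respected (L at step 2, D at step 4, H at step 6); 7 moves as required.

N -> J -> L -> I -> D -> B -> H -> K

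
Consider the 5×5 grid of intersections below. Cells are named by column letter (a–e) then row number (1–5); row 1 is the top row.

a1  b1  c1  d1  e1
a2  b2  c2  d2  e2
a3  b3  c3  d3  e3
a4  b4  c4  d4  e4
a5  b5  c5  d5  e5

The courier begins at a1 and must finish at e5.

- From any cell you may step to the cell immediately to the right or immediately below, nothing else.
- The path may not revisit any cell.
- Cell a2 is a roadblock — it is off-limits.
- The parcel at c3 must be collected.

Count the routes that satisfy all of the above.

18

A right/down-only route from a1 to e5 makes exactly 4 down-moves and 4 right-moves in some order.
With no other constraints that would be C(8,4) = 70 routes.
Split at c3 and multiply the segment counts (each segment already excludes blocked cells): a1→c3: 3; c3→e5: 6; product = 18.
That gives 18 routes.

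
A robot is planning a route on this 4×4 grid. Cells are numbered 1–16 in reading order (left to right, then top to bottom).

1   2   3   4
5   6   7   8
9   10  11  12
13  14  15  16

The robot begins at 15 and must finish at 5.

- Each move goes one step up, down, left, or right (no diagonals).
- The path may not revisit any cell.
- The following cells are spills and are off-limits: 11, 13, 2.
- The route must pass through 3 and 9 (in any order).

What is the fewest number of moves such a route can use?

10

Any route passes through 3 and 9 in some order between 15 and 5. Summing Manhattan distances along each leg and taking the cheapest ordering (15 → 3 → 9 → 5) gives a lower bound of 3 + 4 + 1 = 8 moves.
That bound ignores the blocked cells. Measuring each leg by the fewest moves that actually steer around them (15→9: 3; 9→3: 4; 3→5: 3) raises the lower bound to 10.
A route of 10 moves exists: 15 → 16 → 12 → 8 → 4 → 3 → 7 → 6 → 10 → 9 → 5.
Since 10 matches that lower bound, it is optimal.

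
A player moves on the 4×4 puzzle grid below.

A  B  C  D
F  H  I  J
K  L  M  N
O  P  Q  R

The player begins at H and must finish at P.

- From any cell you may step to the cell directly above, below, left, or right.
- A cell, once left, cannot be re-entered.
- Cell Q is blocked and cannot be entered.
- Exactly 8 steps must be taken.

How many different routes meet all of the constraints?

9

Need simple routes of exactly 8 moves from H to P (Manhattan distance 2, so 3 moves are spent on a detour and 3 undoing it).
Branch systematically from the start, pruning whenever the remaining move budget drops below the Manhattan distance to P or differs from it in parity. Grouping the completions by first move — via B: 4; via F: 1; via I: 4 (no valid completion starts via L) — and summing: 4 + 1 + 4 = 9.
That gives 9 routes.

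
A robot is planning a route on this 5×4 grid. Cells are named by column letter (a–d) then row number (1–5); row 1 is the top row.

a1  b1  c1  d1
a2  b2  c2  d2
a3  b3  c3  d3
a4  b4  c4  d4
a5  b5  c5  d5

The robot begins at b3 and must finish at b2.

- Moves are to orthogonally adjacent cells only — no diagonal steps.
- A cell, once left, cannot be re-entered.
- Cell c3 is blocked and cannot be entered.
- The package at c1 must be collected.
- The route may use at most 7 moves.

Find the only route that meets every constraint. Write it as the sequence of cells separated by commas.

The 7-move cap with required stops at c1 leaves no slack for detours.
Route from b3: left to a3, 2× up (reaching a1), 2× right (reaching c1), down to c2, left to b2 — 7 moves in all.
Check: all required cells visited; 7 ≤ 7 moves.

b3, a3, a2, a1, b1, c1, c2, b2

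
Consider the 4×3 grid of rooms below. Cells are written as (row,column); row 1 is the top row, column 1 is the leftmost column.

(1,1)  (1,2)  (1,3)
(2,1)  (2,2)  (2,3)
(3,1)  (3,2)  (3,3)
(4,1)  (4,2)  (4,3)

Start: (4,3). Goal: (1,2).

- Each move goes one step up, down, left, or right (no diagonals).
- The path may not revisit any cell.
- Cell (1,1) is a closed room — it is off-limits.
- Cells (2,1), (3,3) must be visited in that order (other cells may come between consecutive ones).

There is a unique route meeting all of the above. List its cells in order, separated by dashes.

The waypoints must appear in the order (2,1), (3,3), with no cell reused.
Route from (4,3): left 2 to (4,1), up 2 to (2,1), right 1 to (2,2), down 1 to (3,2), right 1 to (3,3), up 2 to (1,3), left 1 to (1,2) — 10 moves in all.
Check: order respected ((2,1) at step 4, (3,3) at step 7).

(4,3) - (4,2) - (4,1) - (3,1) - (2,1) - (2,2) - (3,2) - (3,3) - (2,3) - (1,3) - (1,2)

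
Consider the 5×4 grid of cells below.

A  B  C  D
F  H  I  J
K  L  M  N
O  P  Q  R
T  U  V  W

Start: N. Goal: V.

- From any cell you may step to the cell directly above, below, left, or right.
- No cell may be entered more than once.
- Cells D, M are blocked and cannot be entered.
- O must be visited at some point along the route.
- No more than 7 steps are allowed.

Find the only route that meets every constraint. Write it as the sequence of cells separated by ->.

N -> R -> Q -> P -> O -> T -> U -> V

The budget equals the shortest possible length, so every move has to be on a shortest route through the required cells.
Route from N: down to R, 3× left (reaching O), down to T, 2× right (reaching V) — 7 moves in all.
Check: all required cells visited; 7 ≤ 7 moves.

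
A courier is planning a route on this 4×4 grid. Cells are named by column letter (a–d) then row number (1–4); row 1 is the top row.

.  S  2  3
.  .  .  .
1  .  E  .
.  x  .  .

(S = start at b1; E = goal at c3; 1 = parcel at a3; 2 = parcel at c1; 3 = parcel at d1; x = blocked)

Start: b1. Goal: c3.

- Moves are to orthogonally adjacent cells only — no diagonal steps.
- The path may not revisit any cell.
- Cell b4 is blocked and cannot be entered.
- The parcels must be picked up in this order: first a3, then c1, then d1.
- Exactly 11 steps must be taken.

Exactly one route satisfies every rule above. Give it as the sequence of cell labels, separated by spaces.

The waypoints must appear in the order a3, c1, d1, with no cell reused.
Route from b1: left to a1, 2× down (reaching a3), right to b3, up to b2, right to c2, up to c1, right to d1, 2× down (reaching d3), left to c3 — 11 moves in all.
Check: order respected (1 at step 3, 2 at step 7, 3 at step 8); 11 moves as required.

b1 a1 a2 a3 b3 b2 c2 c1 d1 d2 d3 c3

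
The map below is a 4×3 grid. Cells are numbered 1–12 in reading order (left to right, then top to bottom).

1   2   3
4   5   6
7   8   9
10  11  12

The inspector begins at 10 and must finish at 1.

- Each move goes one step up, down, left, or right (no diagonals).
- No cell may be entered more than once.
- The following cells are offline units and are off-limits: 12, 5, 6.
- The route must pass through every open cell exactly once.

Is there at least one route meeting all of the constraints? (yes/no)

no

Cell 3 has only one open neighbour but is neither the start nor the goal, so a Hamiltonian route would have to both enter and leave it through the same neighbour — impossible without revisiting.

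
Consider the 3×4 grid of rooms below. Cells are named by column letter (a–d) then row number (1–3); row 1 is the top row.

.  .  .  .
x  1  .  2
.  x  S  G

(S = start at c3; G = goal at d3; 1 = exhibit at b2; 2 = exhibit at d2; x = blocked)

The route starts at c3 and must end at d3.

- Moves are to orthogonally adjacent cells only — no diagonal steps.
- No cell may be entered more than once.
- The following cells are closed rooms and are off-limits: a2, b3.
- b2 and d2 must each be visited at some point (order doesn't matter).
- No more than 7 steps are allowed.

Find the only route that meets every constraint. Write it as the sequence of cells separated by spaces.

The budget equals the shortest possible length, so every move has to be on a shortest route through the required cells.
Route from c3: up to c2, left to b2, up to b1, 2× right (reaching d1), 2× down (reaching d3) — 7 moves in all.
Check: all required cells visited; 7 ≤ 7 moves.

c3 c2 b2 b1 c1 d1 d2 d3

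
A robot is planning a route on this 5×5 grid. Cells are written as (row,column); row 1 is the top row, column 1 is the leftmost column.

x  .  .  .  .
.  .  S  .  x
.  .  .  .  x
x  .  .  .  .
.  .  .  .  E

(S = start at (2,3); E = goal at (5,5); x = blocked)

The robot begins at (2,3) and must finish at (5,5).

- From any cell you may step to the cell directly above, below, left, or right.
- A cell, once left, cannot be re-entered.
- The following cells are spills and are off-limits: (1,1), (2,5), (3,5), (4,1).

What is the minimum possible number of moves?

The Manhattan distance from (2,3) to (5,5) is |2−5| + |3−5| = 5, so at least 5 moves are needed.
A route of 5 moves achieves this: (2,3) → (3,3) → (4,3) → (5,3) → (5,4) → (5,5).
Since 5 matches the lower bound, it is optimal.

5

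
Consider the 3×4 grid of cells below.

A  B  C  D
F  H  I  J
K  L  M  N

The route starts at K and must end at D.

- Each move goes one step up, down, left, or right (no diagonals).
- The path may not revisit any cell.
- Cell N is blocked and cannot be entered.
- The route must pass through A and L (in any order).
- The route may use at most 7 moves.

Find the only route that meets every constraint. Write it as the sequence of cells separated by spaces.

K L H F A B C D

The budget equals the shortest possible length, so every move has to be on a shortest route through the required cells.
Route from K: right to L, up to H, left to F, up to A, 3× right (reaching D) — 7 moves in all.
Check: all required cells visited; 7 ≤ 7 moves.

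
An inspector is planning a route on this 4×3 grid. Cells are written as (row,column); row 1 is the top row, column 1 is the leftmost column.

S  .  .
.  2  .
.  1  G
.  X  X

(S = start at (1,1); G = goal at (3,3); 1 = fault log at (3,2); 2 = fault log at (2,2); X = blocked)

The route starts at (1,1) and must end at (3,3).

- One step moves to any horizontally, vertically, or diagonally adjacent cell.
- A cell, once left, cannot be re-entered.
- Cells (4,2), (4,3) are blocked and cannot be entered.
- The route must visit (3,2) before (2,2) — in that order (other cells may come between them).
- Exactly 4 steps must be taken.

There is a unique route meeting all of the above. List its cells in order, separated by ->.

(1,1) -> (2,1) -> (3,2) -> (2,2) -> (3,3)

The waypoints must appear in the order (3,2), (2,2), with no cell reused.
Route from (1,1): down to (2,1), down-right to (3,2), up to (2,2), down-right to (3,3) — 4 moves in all.
Check: order respected (1 at step 2, 2 at step 3); 4 moves as required.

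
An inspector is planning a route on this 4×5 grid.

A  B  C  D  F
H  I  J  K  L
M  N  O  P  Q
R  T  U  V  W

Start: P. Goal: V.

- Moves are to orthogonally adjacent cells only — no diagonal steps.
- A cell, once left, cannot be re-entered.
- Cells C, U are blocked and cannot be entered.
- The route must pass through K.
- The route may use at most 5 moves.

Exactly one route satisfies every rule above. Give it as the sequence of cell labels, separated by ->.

Any route must reach K and still end at V within 5 moves, so the order of the required stops is forced.
Route from P: up 1 to K, right 1 to L, down 2 to W, left 1 to V — 5 moves in all.
Check: all required cells visited; 5 ≤ 5 moves.

P -> K -> L -> Q -> W -> V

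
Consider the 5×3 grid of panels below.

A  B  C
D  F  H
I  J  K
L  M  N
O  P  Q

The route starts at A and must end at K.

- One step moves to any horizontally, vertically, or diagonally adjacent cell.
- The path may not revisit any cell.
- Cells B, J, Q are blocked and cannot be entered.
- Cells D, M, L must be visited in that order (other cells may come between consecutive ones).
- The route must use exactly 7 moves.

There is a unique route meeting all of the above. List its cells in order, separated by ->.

A -> D -> I -> M -> L -> P -> N -> K

The waypoints must appear in the order D, M, L, with no cell reused.
Route from A: down 2 to I, down-right 1 to M, left 1 to L, down-right 1 to P, up-right 1 to N, up 1 to K — 7 moves in all.
Check: order respected (D at step 1, M at step 3, L at step 4); 7 moves as required.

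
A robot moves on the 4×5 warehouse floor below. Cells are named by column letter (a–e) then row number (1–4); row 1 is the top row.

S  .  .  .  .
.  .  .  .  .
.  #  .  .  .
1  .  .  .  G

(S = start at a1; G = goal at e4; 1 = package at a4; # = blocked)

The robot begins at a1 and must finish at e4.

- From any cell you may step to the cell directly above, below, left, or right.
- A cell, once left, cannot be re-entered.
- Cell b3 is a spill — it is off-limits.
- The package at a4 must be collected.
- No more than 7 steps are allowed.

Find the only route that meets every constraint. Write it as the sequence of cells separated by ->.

The budget equals the shortest possible length, so every move has to be on a shortest route through the required cells.
Route from a1: 3× down (reaching a4), 4× right (reaching e4) — 7 moves in all.
Check: all required cells visited; 7 ≤ 7 moves.

a1 -> a2 -> a3 -> a4 -> b4 -> c4 -> d4 -> e4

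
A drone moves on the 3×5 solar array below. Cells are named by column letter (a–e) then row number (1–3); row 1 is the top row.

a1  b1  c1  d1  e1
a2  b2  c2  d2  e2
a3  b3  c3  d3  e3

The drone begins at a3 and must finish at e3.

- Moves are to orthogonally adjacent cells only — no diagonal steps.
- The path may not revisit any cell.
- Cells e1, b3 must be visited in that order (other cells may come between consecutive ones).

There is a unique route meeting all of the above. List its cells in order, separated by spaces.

The waypoints must appear in the order e1, b3, with no cell reused.
Route from a3: 2× up (reaching a1), 4× right (reaching e1), down to e2, 3× left (reaching b2), down to b3, 3× right (reaching e3) — 14 moves in all.
Check: order respected (e1 at step 6, b3 at step 11).

a3 a2 a1 b1 c1 d1 e1 e2 d2 c2 b2 b3 c3 d3 e3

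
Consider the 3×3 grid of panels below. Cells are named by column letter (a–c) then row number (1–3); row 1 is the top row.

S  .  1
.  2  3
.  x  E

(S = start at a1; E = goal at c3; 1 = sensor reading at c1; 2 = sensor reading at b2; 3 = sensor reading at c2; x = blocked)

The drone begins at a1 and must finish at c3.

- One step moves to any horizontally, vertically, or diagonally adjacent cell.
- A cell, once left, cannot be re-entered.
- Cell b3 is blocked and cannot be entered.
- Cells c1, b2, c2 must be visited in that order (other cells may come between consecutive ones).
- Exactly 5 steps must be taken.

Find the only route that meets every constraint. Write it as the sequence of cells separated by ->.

The waypoints must appear in the order c1, b2, c2, with no cell reused.
Route from a1: 2× right (reaching c1), down-left to b2, right to c2, down to c3 — 5 moves in all.
Check: order respected (1 at step 2, 2 at step 3, 3 at step 4); 5 moves as required.

a1 -> b1 -> c1 -> b2 -> c2 -> c3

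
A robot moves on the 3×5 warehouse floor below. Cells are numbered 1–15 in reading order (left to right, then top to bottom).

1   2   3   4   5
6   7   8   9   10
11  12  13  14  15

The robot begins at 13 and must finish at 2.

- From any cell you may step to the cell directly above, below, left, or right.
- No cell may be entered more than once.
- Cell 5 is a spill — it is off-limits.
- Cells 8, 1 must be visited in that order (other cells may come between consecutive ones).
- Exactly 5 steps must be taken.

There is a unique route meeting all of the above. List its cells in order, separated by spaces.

The waypoints must appear in the order 8, 1, with no cell reused.
Route from 13: up 1 to 8, left 2 to 6, up 1 to 1, right 1 to 2 — 5 moves in all.
Check: order respected (8 at step 1, 1 at step 4); 5 moves as required.

13 8 7 6 1 2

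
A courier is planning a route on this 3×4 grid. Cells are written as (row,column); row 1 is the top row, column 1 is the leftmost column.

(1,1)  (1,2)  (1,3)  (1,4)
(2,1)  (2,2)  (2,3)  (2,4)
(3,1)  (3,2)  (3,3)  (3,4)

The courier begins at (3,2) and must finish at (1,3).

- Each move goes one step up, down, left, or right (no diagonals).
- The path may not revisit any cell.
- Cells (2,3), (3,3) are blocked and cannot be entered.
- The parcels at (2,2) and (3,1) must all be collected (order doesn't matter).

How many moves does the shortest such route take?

Any route passes through (2,2) and (3,1) in some order between (3,2) and (1,3). Summing Manhattan distances along each leg and taking the cheapest ordering ((3,2) → (3,1) → (2,2) → (1,3)) gives a lower bound of 1 + 2 + 2 = 5 moves.
A route of 5 moves achieves this: (3,2) → (3,1) → (2,1) → (2,2) → (1,2) → (1,3).
Since 5 matches the lower bound, it is optimal.

5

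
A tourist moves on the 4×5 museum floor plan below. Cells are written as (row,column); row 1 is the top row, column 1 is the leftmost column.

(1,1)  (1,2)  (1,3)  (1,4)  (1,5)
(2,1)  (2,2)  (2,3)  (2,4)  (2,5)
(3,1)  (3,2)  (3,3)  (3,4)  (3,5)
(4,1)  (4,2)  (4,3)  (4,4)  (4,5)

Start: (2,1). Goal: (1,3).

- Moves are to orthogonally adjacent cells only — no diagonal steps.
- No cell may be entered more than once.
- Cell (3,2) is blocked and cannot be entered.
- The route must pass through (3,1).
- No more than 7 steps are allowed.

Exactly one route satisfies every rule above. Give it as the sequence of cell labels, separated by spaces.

Any route must reach (3,1) and still end at (1,3) within 7 moves, so the order of the required stops is forced.
Route from (2,1): 2× down (reaching (4,1)), 2× right (reaching (4,3)), 3× up (reaching (1,3)) — 7 moves in all.
Check: all required cells visited; 7 ≤ 7 moves.

(2,1) (3,1) (4,1) (4,2) (4,3) (3,3) (2,3) (1,3)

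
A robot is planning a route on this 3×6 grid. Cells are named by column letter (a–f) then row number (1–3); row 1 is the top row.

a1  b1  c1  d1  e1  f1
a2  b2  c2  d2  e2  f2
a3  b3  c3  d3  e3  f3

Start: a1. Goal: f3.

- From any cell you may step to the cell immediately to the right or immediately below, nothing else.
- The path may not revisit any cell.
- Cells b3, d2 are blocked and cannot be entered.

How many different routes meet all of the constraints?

A right/down-only route from a1 to f3 makes exactly 2 down-moves and 5 right-moves in some order.
With no other constraints that would be C(7,2) = 21 routes.
Subtract routes through each blocked cell (inclusion–exclusion for overlaps): − through d2: 12 − through b3: 3 → 6.
That gives 6 routes.

6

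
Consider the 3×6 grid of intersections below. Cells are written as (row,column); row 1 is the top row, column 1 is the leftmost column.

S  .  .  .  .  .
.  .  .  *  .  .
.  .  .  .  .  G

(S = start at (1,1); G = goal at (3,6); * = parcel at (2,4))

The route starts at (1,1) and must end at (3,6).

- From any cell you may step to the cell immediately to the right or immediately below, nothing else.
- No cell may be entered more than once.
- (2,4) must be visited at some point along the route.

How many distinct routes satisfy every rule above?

12

A right/down-only route from (1,1) to (3,6) makes exactly 2 down-moves and 5 right-moves in some order.
With no other constraints that would be C(7,2) = 21 routes.
Split at (2,4) and multiply the segment counts: (1,1)→(2,4): 4; (2,4)→(3,6): 3; product = 12.
That gives 12 routes.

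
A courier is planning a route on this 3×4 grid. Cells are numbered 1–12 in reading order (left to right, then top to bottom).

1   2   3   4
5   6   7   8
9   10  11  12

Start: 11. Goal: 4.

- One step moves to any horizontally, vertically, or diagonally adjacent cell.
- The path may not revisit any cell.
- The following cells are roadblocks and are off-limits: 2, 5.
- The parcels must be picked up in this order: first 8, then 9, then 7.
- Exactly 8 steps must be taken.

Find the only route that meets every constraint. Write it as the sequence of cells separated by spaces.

11 12 8 3 6 9 10 7 4

The waypoints must appear in the order 8, 9, 7, with no cell reused.
Route from 11: right 1 to 12, up 1 to 8, up-left 1 to 3, down-left 2 to 9, right 1 to 10, up-right 2 to 4 — 8 moves in all.
Check: order respected (8 at step 2, 9 at step 5, 7 at step 7); 8 moves as required.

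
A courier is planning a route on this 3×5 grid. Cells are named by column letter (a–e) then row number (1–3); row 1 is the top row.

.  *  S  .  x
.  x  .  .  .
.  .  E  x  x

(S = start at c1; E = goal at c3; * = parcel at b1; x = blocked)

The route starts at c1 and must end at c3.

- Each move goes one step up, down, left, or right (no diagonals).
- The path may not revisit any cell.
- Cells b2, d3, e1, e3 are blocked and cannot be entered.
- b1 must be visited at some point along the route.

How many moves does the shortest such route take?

Any route passes through b1 somewhere between c1 and c3. Summing Manhattan distances along the two legs (c1 → b1 → c3) gives a lower bound of 1 + 3 = 4 moves.
The shortest route satisfying every rule uses 6 moves: c1 → b1 → a1 → a2 → a3 → b3 → c3.
The bound of 4 isn't tight here; checking systematically, no route of length 4 through 5 satisfies every constraint, so 6 is the minimum.

6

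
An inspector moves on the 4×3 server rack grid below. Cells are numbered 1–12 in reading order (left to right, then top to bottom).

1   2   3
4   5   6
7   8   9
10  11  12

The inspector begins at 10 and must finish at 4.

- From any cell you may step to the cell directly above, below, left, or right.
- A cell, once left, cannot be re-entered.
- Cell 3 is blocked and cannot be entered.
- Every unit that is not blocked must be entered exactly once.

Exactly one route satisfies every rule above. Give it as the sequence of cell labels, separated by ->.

Need to visit all 11 open cells exactly once, starting at 10 and ending at 4.
Route from 10: up to 7, right to 8, down to 11, right to 12, 2× up (reaching 6), left to 5, up to 2, left to 1, down to 4 — 10 moves in all.
Check: all 11 open cells covered.

10 -> 7 -> 8 -> 11 -> 12 -> 9 -> 6 -> 5 -> 2 -> 1 -> 4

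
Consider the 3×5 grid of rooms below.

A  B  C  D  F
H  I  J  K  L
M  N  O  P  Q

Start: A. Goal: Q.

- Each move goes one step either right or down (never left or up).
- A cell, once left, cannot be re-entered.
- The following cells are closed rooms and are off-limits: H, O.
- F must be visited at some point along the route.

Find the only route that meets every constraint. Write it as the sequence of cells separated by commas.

Moves only go right or down, so the column and row indices never decrease.
Route from A: right 4 to F, down 2 to Q — 6 moves in all.
Check: all required cells visited.

A, B, C, D, F, L, Q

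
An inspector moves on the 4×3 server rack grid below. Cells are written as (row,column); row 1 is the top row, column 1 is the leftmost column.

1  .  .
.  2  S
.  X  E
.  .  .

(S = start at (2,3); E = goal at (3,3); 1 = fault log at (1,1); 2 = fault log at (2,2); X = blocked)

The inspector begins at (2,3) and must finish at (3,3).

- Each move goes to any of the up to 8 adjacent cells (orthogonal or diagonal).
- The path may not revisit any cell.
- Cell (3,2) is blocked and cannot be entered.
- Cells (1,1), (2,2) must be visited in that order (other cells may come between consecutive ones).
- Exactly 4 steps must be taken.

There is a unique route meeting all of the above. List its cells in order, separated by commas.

(2,3), (1,2), (1,1), (2,2), (3,3)

The waypoints must appear in the order (1,1), (2,2), with no cell reused.
Route from (2,3): up-left to (1,2), left to (1,1), 2× down-right (reaching (3,3)) — 4 moves in all.
Check: order respected (1 at step 2, 2 at step 3); 4 moves as required.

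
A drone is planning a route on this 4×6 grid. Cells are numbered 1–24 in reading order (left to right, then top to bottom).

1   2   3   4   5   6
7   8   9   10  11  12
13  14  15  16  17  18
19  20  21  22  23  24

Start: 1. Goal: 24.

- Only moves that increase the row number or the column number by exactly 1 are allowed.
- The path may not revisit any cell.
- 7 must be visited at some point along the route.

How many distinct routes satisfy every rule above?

A right/down-only route from 1 to 24 makes exactly 3 down-moves and 5 right-moves in some order.
With no other constraints that would be C(8,3) = 56 routes.
Split at 7 and multiply the segment counts: 1→7: 1; 7→24: 21; product = 21.
That gives 21 routes.

21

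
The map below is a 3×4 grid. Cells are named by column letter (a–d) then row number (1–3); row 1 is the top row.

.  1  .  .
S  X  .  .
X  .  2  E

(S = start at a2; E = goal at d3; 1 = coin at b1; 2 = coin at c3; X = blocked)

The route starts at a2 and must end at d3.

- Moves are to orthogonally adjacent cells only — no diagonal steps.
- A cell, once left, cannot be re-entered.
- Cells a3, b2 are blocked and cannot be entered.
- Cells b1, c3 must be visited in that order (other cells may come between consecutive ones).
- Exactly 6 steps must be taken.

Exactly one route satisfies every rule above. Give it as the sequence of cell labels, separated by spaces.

The waypoints must appear in the order b1, c3, with no cell reused.
Route from a2: up 1 to a1, right 2 to c1, down 2 to c3, right 1 to d3 — 6 moves in all.
Check: order respected (1 at step 2, 2 at step 5); 6 moves as required.

a2 a1 b1 c1 c2 c3 d3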